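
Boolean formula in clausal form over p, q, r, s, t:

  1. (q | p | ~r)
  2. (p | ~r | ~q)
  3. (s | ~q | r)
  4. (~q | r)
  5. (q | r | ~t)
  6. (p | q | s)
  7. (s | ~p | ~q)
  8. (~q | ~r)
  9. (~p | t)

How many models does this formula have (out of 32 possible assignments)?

3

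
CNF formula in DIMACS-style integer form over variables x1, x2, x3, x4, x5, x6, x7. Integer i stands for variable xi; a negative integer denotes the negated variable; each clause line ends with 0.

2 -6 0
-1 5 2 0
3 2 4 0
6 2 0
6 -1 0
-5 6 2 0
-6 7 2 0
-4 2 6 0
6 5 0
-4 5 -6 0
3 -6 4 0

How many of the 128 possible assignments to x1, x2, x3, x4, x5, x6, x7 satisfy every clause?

Split on x6, then x2.
  x6=T, x2=T: x1, x7 free; 4 ways for (x3,x4,x5) × 2^2 = 16.
  x6=T, x2=F: a clause becomes empty — 0.
  x6=F, x2=T: forces x1=F; x5=T; x3, x4, x7 free → 2^3 = 8.
  x6=F, x2=F: a clause becomes empty — 0.
Total: 16 + 0 + 8 + 0 = 24.

24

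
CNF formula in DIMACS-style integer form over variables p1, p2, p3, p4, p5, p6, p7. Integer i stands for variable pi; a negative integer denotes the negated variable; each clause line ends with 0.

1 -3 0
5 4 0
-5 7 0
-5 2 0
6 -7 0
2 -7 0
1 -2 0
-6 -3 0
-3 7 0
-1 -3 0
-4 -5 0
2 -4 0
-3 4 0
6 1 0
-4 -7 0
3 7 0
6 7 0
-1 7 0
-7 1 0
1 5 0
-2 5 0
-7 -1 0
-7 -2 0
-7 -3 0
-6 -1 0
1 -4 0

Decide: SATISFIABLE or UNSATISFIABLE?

UNSATISFIABLE

p7 = True:
  propagation gives p6=True, p2=True; an empty clause results — contradiction.
p7 = False:
  propagation gives p5=False, p4=True, p3=False; an empty clause results — contradiction.
Every branch closes, so no satisfying assignment exists.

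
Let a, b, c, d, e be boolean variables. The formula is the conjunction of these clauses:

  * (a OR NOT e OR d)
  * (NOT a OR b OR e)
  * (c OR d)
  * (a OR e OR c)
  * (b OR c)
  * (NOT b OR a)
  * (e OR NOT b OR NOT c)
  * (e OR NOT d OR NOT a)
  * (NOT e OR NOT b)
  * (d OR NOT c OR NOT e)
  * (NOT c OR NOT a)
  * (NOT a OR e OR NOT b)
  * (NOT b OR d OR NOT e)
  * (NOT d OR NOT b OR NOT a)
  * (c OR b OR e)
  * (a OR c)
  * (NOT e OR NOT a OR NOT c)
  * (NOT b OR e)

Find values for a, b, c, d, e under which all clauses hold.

a = False, b = False, c = True, d = True, e = False

Branch on a: take a = False.
  then b is forced to False.
  then c is forced to True.
Try d = True.
e is now unconstrained; take e = False.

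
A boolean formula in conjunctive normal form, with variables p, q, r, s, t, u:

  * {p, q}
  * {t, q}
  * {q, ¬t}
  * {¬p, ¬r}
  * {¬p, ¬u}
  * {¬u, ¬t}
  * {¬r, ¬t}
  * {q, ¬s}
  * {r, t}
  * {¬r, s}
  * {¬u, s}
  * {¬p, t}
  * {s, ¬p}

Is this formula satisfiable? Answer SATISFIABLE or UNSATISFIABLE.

SATISFIABLE

Pure literal: q appears only positively; assign q = True.
u occurs only negated in the remaining clauses — set u = False.
Set p = False and propagate.
The remaining clauses are satisfied by r = True, s = True, t = False.
Every clause has at least one true literal under this assignment.
So p = False  q = True  r = True  s = True  t = False  u = False is a satisfying assignment.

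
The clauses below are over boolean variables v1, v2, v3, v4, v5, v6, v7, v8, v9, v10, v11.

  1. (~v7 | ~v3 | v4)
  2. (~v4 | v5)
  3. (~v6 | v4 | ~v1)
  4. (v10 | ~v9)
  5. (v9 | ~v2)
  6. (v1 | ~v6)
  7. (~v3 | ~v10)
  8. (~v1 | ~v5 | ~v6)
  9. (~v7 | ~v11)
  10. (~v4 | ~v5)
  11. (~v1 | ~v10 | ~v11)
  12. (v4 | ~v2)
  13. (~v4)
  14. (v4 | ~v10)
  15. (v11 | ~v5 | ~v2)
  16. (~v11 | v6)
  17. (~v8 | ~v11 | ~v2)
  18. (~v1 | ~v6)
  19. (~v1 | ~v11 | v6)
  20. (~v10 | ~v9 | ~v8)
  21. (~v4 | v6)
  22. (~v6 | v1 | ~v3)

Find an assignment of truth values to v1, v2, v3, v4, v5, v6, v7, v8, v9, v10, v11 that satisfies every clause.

The clause (~v4) is unit: v4 must be False.
The clause (~v2) is unit: v2 must be False.
(~v10) is a unit clause, so v10 = False.
Unit propagation: (~v9) forces v9 = False.
Pure literal: v3 appears only negated; assign v3 = False.
v5 occurs only negated in the remaining clauses — set v5 = False.
Branch on v1: take v1 = False.
  then v6 is forced to False.
  then v11 is forced to False.
v7, v8 are now unconstrained; take v7 = False, v8 = False.
Every clause has at least one true literal under this assignment.
Check each clause:
  1. (v4 | ~v7 | ~v3) — ~v7 is true.
  2. (~v4 | v5) — ~v4 is true.
  3. (~v1 | v4 | ~v6) — ~v6 is true.
  4. (v10 | ~v9) — ~v9 is true.
  5. (~v2 | v9) — ~v2 is true.
  6. (~v6 | v1) — ~v6 is true.
  7. (~v10 | ~v3) — ~v3 is true.
  8. (~v1 | ~v5 | ~v6) — ~v6 is true.
  9. (~v7 | ~v11) — ~v7 is true.
  10. (~v5 | ~v4) — ~v5 is true.
  11. (~v10 | ~v1 | ~v11) — ~v11 is true.
  12. (v4 | ~v2) — ~v2 is true.
  13. (~v4) — ~v4 is true.
  14. (~v10 | v4) — ~v10 is true.
  15. (v11 | ~v5 | ~v2) — ~v2 is true.
  16. (v6 | ~v11) — ~v11 is true.
  17. (~v11 | ~v2 | ~v8) — ~v8 is true.
  18. (~v1 | ~v6) — ~v6 is true.
  19. (~v11 | v6 | ~v1) — ~v11 is true.
  20. (~v9 | ~v8 | ~v10) — ~v8 is true.
  21. (~v4 | v6) — ~v4 is true.
  22. (v1 | ~v3 | ~v6) — ~v6 is true.

v1=False, v2=False, v3=False, v4=False, v5=False, v6=False, v7=False, v8=False, v9=False, v10=False, v11=False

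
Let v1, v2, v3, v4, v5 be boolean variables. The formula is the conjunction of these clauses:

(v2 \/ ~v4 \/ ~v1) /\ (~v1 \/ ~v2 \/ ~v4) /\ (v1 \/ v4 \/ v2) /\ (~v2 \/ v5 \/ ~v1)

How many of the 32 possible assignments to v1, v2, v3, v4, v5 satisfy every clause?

Split on v1, then v2.
  v1=1, v2=1: remaining (v3,v4,v5) ∈ {(0,0,1); (1,0,1)} — 2.
  v1=1, v2=0: remaining (v3,v4,v5) ∈ {(0,0,0); (0,0,1); (1,0,0); (1,0,1)} — 4.
  v1=0, v2=1: v3, v4, v5 free → 2^3 = 8.
  v1=0, v2=0: remaining (v3,v4,v5) ∈ {(0,1,0); (0,1,1); (1,1,0); (1,1,1)} — 4.
Total: 2 + 4 + 8 + 4 = 18.

18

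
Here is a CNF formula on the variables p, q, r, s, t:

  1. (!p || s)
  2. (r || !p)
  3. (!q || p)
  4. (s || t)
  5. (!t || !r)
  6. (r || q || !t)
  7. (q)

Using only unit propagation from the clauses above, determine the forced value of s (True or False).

True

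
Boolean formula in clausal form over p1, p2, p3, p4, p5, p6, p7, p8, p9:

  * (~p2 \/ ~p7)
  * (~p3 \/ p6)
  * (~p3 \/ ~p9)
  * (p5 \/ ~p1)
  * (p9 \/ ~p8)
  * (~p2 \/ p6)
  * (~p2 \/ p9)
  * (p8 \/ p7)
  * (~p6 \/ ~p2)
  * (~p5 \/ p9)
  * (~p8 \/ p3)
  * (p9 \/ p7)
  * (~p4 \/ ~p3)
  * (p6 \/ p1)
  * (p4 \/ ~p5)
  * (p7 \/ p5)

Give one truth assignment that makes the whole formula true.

p2 occurs only negated in the remaining clauses — set p2 = False.
Try p1 = False.
  then p6 is forced to True.
Set p3 = False and propagate.
  then p8 is forced to False.
  then p7 is forced to True.
For the remaining variables, p4 = False, p5 = False, p9 = True works.
Every clause has at least one true literal under this assignment.

p1 = 0, p2 = 0, p3 = 0, p4 = 0, p5 = 0, p6 = 1, p7 = 1, p8 = 0, p9 = 1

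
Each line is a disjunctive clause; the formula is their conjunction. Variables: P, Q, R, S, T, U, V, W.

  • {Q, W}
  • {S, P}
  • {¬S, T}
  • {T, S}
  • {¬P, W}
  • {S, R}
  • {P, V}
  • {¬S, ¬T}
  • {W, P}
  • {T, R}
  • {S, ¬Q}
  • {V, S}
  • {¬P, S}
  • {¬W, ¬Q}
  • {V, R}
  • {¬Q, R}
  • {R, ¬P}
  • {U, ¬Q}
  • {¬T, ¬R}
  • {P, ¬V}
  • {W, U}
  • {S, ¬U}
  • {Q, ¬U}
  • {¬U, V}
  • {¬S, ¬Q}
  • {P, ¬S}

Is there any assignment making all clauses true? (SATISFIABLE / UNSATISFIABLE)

S = True:
  propagation gives T=True; an empty clause results — contradiction.
S = False:
  propagation gives P=True; an empty clause results — contradiction.
Every branch closes, so no satisfying assignment exists.

UNSATISFIABLE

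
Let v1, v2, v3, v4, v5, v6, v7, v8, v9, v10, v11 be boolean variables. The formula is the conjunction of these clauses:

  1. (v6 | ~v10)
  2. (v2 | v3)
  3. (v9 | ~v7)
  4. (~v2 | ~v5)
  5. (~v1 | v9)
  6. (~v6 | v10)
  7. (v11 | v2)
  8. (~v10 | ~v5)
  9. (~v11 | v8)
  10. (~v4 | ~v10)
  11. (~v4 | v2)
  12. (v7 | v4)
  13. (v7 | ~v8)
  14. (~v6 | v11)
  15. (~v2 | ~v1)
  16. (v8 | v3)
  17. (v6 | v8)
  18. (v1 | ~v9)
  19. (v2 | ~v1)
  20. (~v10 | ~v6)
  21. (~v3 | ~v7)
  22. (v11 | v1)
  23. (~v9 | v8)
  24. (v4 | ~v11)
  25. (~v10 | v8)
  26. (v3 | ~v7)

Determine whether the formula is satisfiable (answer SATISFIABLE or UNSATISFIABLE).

UNSATISFIABLE

v2 = True:
  propagation gives v5=False, v1=False, v9=False, v7=False; an empty clause results — contradiction.
v2 = False:
  propagation gives v3=True, v11=True, v8=True, v4=False; an empty clause results — contradiction.
Every branch closes, so no satisfying assignment exists.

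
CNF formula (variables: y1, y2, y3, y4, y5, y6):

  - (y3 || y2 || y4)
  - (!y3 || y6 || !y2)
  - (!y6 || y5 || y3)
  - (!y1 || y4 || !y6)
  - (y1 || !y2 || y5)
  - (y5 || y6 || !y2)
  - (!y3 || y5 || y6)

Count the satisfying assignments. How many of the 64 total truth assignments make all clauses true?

27

Case analysis on y6 and y2:
  y6=1, y2=1: 7 of the 16 assignments to (y1,y3,y4,y5) work.
  y6=1, y2=0: 8 of the 16 assignments to (y1,y3,y4,y5) work.
  y6=0, y2=1: remaining (y1,y3,y4,y5) ∈ {(0,0,0,1); (0,0,1,1); (1,0,0,1); (1,0,1,1)} — 4.
  y6=0, y2=0: y1 free; 4 ways for (y3,y4,y5) × 2^1 = 8.
Total: 7 + 8 + 4 + 8 = 27.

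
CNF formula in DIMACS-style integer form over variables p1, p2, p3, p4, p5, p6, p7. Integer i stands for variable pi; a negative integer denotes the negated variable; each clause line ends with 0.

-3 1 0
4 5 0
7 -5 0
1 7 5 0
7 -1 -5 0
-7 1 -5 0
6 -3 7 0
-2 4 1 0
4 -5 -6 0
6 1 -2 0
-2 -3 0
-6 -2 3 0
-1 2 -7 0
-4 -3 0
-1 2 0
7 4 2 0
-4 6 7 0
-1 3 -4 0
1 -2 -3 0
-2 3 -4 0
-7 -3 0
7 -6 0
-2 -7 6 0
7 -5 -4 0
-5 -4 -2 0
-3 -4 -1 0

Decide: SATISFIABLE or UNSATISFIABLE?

SATISFIABLE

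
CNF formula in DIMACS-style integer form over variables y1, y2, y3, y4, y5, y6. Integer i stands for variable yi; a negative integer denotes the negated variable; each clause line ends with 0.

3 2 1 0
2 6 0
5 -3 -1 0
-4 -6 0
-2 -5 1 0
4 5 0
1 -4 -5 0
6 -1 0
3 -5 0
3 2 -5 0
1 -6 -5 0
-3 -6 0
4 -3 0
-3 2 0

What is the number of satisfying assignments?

2

Satisfying assignments:
  y1=0 y2=1 y3=0 y4=1 y5=0 y6=0
  y1=0 y2=1 y3=1 y4=1 y5=0 y6=0
That's 2 in total.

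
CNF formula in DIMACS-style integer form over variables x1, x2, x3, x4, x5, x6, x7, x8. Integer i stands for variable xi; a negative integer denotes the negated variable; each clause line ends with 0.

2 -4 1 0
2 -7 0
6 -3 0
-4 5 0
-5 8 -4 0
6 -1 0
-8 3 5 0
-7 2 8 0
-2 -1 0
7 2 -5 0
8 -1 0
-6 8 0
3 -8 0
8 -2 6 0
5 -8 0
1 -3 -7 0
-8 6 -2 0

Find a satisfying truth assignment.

x1=F  x2=T  x3=T  x4=T  x5=T  x6=T  x7=F  x8=T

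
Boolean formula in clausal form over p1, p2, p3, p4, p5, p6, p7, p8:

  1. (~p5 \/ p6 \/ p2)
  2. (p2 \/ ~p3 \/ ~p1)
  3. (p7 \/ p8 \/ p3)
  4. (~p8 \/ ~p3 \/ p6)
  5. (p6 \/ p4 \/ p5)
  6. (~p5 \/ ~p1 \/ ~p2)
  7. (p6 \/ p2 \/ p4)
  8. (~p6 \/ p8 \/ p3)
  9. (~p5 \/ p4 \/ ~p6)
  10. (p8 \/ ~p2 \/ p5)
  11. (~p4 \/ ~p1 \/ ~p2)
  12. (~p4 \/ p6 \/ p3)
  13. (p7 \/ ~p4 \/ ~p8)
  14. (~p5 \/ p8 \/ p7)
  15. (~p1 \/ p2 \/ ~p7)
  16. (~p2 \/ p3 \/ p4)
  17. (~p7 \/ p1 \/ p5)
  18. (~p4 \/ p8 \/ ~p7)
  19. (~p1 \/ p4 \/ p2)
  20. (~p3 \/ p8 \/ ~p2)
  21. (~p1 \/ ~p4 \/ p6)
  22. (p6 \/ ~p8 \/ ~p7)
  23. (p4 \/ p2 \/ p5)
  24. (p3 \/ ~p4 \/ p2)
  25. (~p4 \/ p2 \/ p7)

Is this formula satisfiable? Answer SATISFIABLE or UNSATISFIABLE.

Branch on p1: take p1 = False.
Branch on p2: take p2 = True.
The remaining clauses are satisfied by p3 = True, p4 = True, p5 = True, p6 = True, p7 = True, p8 = True.
Every clause has at least one true literal under this assignment.
So p1 = 0, p2 = 1, p3 = 1, p4 = 1, p5 = 1, p6 = 1, p7 = 1, p8 = 1 is a satisfying assignment.

SATISFIABLE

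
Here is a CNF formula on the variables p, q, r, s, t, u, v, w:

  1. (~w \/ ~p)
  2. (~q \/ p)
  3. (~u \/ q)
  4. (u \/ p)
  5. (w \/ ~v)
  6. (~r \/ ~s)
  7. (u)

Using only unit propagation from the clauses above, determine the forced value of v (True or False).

False

(u) stands alone — u = True.
From (~u \/ q) and u = True: q = True.
(~q \/ p) with q = True leaves only p, so p = True.
(~w \/ ~p) with p = True leaves only ~w, so w = False.
In (w \/ ~v), w is now false; ~v must hold, so v = False.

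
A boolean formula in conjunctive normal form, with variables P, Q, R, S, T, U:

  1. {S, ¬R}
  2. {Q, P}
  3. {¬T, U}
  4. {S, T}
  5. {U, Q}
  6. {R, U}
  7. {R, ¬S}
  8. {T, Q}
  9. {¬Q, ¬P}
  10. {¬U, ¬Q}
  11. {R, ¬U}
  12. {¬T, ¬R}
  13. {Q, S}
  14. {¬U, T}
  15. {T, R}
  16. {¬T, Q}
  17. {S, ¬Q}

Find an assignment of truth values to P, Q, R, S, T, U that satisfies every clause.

Set P = False and propagate.
  then Q is forced to True.
  then U is forced to False.
  then T is forced to False.
  then S is forced to True.
  then R is forced to True.

P = False, Q = True, R = True, S = True, T = False, U = False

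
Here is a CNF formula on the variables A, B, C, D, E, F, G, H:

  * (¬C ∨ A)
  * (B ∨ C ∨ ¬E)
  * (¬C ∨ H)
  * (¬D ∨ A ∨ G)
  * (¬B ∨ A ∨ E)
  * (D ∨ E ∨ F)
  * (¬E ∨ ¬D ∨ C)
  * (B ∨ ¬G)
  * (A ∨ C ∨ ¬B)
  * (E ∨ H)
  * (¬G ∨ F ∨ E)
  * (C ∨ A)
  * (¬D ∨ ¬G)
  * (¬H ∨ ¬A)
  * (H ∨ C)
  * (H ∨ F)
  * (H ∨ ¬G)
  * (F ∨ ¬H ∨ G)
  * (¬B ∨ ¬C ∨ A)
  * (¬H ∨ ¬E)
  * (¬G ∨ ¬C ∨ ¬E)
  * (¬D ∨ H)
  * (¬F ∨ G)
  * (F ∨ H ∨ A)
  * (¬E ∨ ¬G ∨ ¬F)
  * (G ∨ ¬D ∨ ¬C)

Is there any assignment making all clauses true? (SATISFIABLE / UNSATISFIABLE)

UNSATISFIABLE

C = True:
  propagation gives A=True, H=True; an empty clause results — contradiction.
C = False:
  propagation gives A=True, H=False; an empty clause results — contradiction.
Every branch closes, so no satisfying assignment exists.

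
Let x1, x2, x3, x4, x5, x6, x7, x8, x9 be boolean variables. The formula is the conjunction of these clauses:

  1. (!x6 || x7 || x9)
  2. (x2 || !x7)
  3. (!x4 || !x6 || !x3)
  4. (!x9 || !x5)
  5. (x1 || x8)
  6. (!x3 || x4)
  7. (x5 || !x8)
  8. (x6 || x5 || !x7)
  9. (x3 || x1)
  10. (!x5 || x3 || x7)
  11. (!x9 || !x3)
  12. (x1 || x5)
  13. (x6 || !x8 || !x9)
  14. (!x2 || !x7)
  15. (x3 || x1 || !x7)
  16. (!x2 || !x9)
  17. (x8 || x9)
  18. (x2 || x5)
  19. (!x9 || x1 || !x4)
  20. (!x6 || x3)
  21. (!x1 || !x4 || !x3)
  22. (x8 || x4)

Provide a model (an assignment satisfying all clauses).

x1=0  x2=1  x3=1  x4=1  x5=1  x6=0  x7=0  x8=1  x9=0

Check each clause:
  1. (!x6 || x9 || x7) — !x6 is true.
  2. (!x7 || x2) — !x7 is true.
  3. (!x3 || !x6 || !x4) — !x6 is true.
  4. (!x5 || !x9) — !x9 is true.
  5. (x1 || x8) — x8 is true.
  6. (!x3 || x4) — x4 is true.
  7. (!x8 || x5) — x5 is true.
  8. (x6 || x5 || !x7) — !x7 is true.
  9. (x3 || x1) — x3 is true.
  10. (x7 || !x5 || x3) — x3 is true.
  11. (!x3 || !x9) — !x9 is true.
  12. (x1 || x5) — x5 is true.
  13. (x6 || !x8 || !x9) — !x9 is true.
  14. (!x2 || !x7) — !x7 is true.
  15. (x1 || !x7 || x3) — !x7 is true.
  16. (!x2 || !x9) — !x9 is true.
  17. (x8 || x9) — x8 is true.
  18. (x5 || x2) — x2 is true.
  19. (!x4 || !x9 || x1) — !x9 is true.
  20. (x3 || !x6) — !x6 is true.
  21. (!x3 || !x4 || !x1) — !x1 is true.
  22. (x4 || x8) — x8 is true.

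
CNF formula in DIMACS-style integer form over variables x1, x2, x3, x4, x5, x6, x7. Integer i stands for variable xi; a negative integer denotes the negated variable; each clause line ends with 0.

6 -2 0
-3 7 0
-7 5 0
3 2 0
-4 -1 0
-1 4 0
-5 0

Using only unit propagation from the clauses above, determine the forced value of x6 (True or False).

True

Unit clause (NOT x5) sets x5 = False.
In (NOT x7 OR x5), x5 is now false; NOT x7 must hold, so x7 = False.
In (NOT x3 OR x7), x7 is now false; NOT x3 must hold, so x3 = False.
(x3 OR x2): since x3 = False, the clause reduces to (x2). x2 = True.
(x6 OR NOT x2): since x2 = True, the clause reduces to (x6). x6 = True.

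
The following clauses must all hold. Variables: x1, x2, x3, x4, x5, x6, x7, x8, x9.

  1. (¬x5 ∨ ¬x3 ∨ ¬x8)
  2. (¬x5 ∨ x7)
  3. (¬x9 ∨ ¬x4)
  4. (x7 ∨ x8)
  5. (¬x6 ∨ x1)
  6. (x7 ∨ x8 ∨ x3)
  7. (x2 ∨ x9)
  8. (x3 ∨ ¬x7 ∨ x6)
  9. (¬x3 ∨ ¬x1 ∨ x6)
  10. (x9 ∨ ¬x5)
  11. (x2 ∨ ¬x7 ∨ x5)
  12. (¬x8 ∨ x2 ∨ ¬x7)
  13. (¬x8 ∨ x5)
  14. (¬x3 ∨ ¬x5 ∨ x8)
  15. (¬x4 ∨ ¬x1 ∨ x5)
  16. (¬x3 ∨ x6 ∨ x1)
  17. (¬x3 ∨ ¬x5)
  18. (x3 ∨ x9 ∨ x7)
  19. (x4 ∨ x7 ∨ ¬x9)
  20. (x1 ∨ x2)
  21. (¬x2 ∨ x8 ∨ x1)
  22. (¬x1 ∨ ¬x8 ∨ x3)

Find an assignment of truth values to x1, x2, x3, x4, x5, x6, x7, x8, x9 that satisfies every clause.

x1=True  x2=True  x3=True  x4=False  x5=False  x6=True  x7=True  x8=False  x9=False

Branch on x1: take x1 = True.
Set x2 = True and propagate.
For the remaining variables, x3 = True, x4 = False, x5 = False, x6 = True, x7 = True, x8 = False, x9 = False works.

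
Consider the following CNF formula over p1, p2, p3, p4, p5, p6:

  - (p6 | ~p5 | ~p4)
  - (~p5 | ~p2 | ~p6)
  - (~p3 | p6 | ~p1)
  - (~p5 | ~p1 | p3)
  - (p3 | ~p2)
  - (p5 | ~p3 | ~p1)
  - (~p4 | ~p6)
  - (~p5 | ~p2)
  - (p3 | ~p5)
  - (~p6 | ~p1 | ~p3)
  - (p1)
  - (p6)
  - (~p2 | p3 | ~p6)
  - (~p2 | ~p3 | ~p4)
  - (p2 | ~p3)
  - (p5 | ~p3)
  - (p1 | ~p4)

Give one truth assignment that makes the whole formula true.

p1=T  p2=F  p3=F  p4=F  p5=F  p6=T

Unit propagation: (p1) forces p1 = True.
Unit propagation: (p6) forces p6 = True.
Unit propagation: (~p4) forces p4 = False.
(~p3) is a unit clause, so p3 = False.
Unit propagation: (~p5) forces p5 = False.
(~p2) is a unit clause, so p2 = False.
Every clause has at least one true literal under this assignment.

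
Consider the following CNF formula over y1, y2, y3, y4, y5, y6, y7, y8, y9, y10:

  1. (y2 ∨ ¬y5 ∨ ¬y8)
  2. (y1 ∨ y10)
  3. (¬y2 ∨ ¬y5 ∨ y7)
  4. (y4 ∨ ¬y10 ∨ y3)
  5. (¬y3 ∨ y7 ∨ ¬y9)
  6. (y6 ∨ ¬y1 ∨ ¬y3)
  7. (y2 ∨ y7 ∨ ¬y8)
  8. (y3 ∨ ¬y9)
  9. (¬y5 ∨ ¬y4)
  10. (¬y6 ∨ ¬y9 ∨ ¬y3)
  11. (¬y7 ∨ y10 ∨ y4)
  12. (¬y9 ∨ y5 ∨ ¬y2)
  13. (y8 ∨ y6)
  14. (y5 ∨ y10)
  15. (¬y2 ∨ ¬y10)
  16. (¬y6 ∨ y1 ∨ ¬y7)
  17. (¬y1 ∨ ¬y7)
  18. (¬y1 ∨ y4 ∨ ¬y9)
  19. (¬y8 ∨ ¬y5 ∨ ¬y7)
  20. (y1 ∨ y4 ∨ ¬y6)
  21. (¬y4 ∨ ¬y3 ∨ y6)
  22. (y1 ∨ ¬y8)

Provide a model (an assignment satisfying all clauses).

y1 = T, y2 = F, y3 = F, y4 = F, y5 = T, y6 = T, y7 = F, y8 = F, y9 = F, y10 = F

Check each clause:
  1. (y2 ∨ ¬y5 ∨ ¬y8) — ¬y8 is true.
  2. (y1 ∨ y10) — y1 is true.
  3. (y7 ∨ ¬y2 ∨ ¬y5) — ¬y2 is true.
  4. (¬y10 ∨ y4 ∨ y3) — ¬y10 is true.
  5. (¬y3 ∨ y7 ∨ ¬y9) — ¬y3 is true.
  6. (y6 ∨ ¬y1 ∨ ¬y3) — ¬y3 is true.
  7. (y2 ∨ ¬y8 ∨ y7) — ¬y8 is true.
  8. (y3 ∨ ¬y9) — ¬y9 is true.
  9. (¬y4 ∨ ¬y5) — ¬y4 is true.
  10. (¬y6 ∨ ¬y3 ∨ ¬y9) — ¬y3 is true.
  11. (y10 ∨ y4 ∨ ¬y7) — ¬y7 is true.
  12. (¬y9 ∨ ¬y2 ∨ y5) — y5 is true.
  13. (y8 ∨ y6) — y6 is true.
  14. (y10 ∨ y5) — y5 is true.
  15. (¬y10 ∨ ¬y2) — ¬y10 is true.
  16. (¬y6 ∨ y1 ∨ ¬y7) — y1 is true.
  17. (¬y1 ∨ ¬y7) — ¬y7 is true.
  18. (¬y9 ∨ ¬y1 ∨ y4) — ¬y9 is true.
  19. (¬y5 ∨ ¬y7 ∨ ¬y8) — ¬y8 is true.
  20. (¬y6 ∨ y4 ∨ y1) — y1 is true.
  21. (¬y3 ∨ ¬y4 ∨ y6) — ¬y4 is true.
  22. (y1 ∨ ¬y8) — ¬y8 is true.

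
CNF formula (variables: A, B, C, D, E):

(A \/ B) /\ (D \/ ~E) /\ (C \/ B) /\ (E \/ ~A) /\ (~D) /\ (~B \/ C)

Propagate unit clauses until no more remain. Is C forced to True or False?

Unit clause (~D) sets D = False.
From (~E \/ D) and D = False: E = False.
From (~A \/ E) and E = False: A = False.
(B \/ A): since A = False, the clause reduces to (B). B = True.
(~B \/ C): since B = True, the clause reduces to (C). C = True.

True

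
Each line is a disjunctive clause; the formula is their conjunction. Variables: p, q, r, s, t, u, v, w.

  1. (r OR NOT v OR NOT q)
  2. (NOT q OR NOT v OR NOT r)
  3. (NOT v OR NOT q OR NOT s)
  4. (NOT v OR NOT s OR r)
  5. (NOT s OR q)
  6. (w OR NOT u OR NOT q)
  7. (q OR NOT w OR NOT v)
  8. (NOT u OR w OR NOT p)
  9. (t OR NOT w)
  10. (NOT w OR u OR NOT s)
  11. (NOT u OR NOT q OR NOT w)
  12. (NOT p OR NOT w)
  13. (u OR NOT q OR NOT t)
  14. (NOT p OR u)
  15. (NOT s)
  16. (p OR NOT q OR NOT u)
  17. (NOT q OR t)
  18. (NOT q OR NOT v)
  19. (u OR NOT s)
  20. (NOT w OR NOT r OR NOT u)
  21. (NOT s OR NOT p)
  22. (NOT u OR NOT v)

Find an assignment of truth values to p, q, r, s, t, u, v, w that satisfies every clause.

p=F, q=F, r=F, s=F, t=T, u=T, v=F, w=F

Check each clause:
  1. (NOT q OR NOT v OR r) — NOT v is true.
  2. (NOT v OR NOT r OR NOT q) — NOT v is true.
  3. (NOT s OR NOT v OR NOT q) — NOT v is true.
  4. (NOT v OR NOT s OR r) — NOT v is true.
  5. (q OR NOT s) — NOT s is true.
  6. (w OR NOT u OR NOT q) — NOT q is true.
  7. (NOT v OR NOT w OR q) — NOT w is true.
  8. (NOT p OR w OR NOT u) — NOT p is true.
  9. (NOT w OR t) — NOT w is true.
  10. (NOT w OR u OR NOT s) — NOT w is true.
  11. (NOT u OR NOT w OR NOT q) — NOT w is true.
  12. (NOT w OR NOT p) — NOT w is true.
  13. (NOT t OR NOT q OR u) — u is true.
  14. (u OR NOT p) — u is true.
  15. (NOT s) — NOT s is true.
  16. (p OR NOT u OR NOT q) — NOT q is true.
  17. (NOT q OR t) — t is true.
  18. (NOT q OR NOT v) — NOT v is true.
  19. (NOT s OR u) — NOT s is true.
  20. (NOT u OR NOT w OR NOT r) — NOT w is true.
  21. (NOT s OR NOT p) — NOT s is true.
  22. (NOT u OR NOT v) — NOT v is true.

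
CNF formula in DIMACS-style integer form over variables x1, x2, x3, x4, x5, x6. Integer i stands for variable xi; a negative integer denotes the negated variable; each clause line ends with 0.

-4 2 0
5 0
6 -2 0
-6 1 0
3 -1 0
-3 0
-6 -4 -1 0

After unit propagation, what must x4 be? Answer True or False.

False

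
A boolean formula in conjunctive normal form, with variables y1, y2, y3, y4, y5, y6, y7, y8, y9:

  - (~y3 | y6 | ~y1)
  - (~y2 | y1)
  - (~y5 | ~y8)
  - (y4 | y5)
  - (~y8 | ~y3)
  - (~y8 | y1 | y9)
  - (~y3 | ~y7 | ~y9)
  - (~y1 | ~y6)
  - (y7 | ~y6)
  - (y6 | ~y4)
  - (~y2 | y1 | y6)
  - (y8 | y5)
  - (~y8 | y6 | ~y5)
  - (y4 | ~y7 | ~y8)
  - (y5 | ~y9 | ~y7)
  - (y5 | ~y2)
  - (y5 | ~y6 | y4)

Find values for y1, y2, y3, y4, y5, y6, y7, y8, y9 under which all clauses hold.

y1=False, y2=False, y3=False, y4=False, y5=True, y6=False, y7=True, y8=False, y9=False

Pure literal: y2 appears only negated; assign y2 = False.
y3 occurs only negated in the remaining clauses — set y3 = False.
Branch on y1: take y1 = False.
Set y4 = False and propagate.
  then y5 is forced to True.
  then y8 is forced to False.
Try y6 = False.
y7, y9 are now unconstrained; take y7 = True, y9 = False.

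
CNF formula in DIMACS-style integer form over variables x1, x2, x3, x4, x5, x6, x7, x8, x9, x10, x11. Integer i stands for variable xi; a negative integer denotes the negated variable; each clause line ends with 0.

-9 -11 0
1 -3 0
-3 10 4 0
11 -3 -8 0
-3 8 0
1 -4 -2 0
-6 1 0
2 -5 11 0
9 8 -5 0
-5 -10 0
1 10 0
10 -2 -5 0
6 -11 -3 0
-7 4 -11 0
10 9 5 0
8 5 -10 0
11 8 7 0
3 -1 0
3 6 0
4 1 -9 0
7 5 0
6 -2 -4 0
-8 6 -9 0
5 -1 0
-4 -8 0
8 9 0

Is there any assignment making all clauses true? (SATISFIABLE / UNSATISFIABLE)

x5 = True:
  propagation gives x10=False, x1=True, x2=False, x11=True; an empty clause results — contradiction.
x5 = False:
  propagation gives x7=True, x1=False, x3=False, x6=False; an empty clause results — contradiction.
Every branch closes, so no satisfying assignment exists.

UNSATISFIABLE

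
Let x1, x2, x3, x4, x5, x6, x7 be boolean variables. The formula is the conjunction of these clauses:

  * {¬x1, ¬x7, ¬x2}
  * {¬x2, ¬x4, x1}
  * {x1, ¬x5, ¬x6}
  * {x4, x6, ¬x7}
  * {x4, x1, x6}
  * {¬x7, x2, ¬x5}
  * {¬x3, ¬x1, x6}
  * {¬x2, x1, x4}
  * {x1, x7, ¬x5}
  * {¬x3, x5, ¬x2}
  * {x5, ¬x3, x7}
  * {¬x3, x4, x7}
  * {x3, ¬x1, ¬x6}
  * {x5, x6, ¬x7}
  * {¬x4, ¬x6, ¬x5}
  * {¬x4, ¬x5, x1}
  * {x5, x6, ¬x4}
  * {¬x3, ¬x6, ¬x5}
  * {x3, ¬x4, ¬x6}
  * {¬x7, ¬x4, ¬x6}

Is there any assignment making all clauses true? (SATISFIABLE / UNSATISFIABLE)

Set x1 = False and propagate.
Try x2 = False.
The remaining clauses are satisfied by x3 = True, x4 = False, x5 = False, x6 = True, x7 = True.
Every clause has at least one true literal under this assignment.
So x1 = F  x2 = F  x3 = T  x4 = F  x5 = F  x6 = T  x7 = T is a satisfying assignment.

SATISFIABLE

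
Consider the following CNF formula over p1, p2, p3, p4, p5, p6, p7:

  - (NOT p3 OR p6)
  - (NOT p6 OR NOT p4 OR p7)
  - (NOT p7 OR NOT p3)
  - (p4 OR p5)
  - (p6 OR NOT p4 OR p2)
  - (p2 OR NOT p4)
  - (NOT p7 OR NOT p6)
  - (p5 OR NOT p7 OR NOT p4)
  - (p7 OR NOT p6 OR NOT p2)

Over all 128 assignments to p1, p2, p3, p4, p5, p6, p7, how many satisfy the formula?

18

Case analysis on p4 and p6:
  p4=T, p6=T: a clause becomes empty — 0.
  p4=T, p6=F: p1 free; 3 ways for (p2,p3,p5,p7) × 2^1 = 6.
  p4=F, p6=T: remaining (p1,p2,p3,p5,p7) ∈ {(F,F,F,T,F); (F,F,T,T,F); (T,F,F,T,F); (T,F,T,T,F)} — 4.
  p4=F, p6=F: forces p3=F; p5=T; p1, p2, p7 free → 2^3 = 8.
Total: 0 + 6 + 4 + 8 = 18.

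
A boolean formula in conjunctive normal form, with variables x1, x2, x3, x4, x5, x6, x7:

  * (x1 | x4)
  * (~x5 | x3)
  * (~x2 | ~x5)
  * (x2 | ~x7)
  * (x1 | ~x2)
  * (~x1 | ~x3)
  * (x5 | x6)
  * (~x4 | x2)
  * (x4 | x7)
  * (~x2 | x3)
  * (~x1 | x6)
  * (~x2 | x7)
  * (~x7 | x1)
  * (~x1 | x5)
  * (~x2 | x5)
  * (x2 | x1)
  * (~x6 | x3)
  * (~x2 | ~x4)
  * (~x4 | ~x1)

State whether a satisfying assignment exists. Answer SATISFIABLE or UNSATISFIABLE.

UNSATISFIABLE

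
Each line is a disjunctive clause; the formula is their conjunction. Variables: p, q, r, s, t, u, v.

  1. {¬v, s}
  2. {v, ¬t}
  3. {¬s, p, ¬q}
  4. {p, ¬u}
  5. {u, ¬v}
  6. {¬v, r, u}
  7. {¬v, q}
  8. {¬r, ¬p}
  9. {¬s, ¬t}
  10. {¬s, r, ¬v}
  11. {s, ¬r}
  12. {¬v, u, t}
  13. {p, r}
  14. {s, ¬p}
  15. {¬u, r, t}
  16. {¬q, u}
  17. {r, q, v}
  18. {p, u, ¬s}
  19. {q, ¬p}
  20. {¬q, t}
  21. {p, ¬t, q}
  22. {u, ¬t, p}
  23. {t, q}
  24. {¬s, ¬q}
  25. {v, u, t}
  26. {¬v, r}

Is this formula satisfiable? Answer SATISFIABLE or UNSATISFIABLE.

v = True:
  propagation gives s=True, u=True, p=True, q=True; an empty clause results — contradiction.
v = False:
  propagation gives t=False, q=False; an empty clause results — contradiction.
Every branch closes, so no satisfying assignment exists.

UNSATISFIABLE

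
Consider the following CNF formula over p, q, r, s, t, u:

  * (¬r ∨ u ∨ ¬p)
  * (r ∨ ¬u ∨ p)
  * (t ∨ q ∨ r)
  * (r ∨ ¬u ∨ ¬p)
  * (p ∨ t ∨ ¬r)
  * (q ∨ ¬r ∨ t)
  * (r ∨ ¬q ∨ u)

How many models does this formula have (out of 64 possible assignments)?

18

Case analysis on r and p:
  r=1, p=1: s free; 3 ways for (q,t,u) × 2^1 = 6.
  r=1, p=0: forces t=1; q, s, u free → 2^3 = 8.
  r=0, p=1: remaining (q,s,t,u) ∈ {(0,0,1,0); (0,1,1,0)} — 2.
  r=0, p=0: remaining (q,s,t,u) ∈ {(0,0,1,0); (0,1,1,0)} — 2.
Total: 6 + 8 + 2 + 2 = 18.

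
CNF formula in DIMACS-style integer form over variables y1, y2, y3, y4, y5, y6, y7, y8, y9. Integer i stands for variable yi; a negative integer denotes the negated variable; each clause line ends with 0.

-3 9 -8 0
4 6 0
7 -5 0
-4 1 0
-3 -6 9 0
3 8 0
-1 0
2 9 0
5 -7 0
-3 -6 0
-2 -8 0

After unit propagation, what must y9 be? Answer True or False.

(!y1) stands alone — y1 = False.
From (!y4 || y1) and y1 = False: y4 = False.
(y6 || y4): since y4 = False, the clause reduces to (y6). y6 = True.
(!y6 || !y3): since y6 = True, the clause reduces to (!y3). y3 = False.
(y8 || y3): since y3 = False, the clause reduces to (y8). y8 = True.
From (!y8 || !y2) and y8 = True: y2 = False.
(y2 || y9) with y2 = False leaves only y9, so y9 = True.

True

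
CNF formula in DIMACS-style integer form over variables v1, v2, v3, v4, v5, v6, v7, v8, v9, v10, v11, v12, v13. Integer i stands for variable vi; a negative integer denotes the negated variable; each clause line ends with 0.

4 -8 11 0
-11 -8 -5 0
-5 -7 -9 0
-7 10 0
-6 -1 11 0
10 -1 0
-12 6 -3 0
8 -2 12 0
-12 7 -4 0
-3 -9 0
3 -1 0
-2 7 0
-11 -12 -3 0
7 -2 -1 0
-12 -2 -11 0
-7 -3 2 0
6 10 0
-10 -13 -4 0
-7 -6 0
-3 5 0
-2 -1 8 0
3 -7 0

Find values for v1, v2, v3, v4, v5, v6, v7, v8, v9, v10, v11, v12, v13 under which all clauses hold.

v1 = False, v2 = False, v3 = False, v4 = True, v5 = False, v6 = True, v7 = False, v8 = False, v9 = False, v10 = False, v11 = False, v12 = False, v13 = True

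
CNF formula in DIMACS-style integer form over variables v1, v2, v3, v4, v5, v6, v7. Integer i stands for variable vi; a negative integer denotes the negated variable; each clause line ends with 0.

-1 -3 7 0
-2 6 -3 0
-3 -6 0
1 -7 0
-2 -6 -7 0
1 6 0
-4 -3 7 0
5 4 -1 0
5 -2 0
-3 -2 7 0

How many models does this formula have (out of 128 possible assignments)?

27

Split on v3, then v7.
  v3=1, v7=1: remaining (v1,v2,v4,v5,v6) ∈ {(1,0,0,1,0); (1,0,1,0,0); (1,0,1,1,0)} — 3.
  v3=1, v7=0: a clause becomes empty — 0.
  v3=0, v7=1: 8 of the 32 assignments to (v1,v2,v4,v5,v6) work.
  v3=0, v7=0: 16 of the 32 assignments to (v1,v2,v4,v5,v6) work.
Total: 3 + 0 + 8 + 16 = 27.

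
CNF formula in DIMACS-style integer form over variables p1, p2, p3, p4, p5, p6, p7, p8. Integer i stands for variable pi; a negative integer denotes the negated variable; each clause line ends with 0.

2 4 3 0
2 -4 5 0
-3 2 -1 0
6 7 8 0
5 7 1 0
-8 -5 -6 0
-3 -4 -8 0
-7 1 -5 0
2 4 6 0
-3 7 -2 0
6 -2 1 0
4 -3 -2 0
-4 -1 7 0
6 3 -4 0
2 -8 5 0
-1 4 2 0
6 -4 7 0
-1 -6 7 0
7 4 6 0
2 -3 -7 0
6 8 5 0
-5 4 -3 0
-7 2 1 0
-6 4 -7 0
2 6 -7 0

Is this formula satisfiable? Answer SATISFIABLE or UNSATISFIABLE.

SATISFIABLE

Try p1 = False.
The remaining clauses are satisfied by p2 = False, p3 = True, p4 = True, p5 = True, p6 = True, p7 = False, p8 = False.
Every clause has at least one true literal under this assignment.
So p1 = False, p2 = False, p3 = True, p4 = True, p5 = True, p6 = True, p7 = False, p8 = False is a satisfying assignment.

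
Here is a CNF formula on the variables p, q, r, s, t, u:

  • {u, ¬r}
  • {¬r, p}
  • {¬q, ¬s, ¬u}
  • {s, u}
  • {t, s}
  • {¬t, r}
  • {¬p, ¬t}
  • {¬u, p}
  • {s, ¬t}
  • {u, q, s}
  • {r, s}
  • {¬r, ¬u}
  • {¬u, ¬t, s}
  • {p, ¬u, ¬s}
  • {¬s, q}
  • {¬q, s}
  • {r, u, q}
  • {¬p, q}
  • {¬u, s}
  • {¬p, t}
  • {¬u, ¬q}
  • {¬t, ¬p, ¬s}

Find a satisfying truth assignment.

p=F  q=T  r=F  s=T  t=F  u=F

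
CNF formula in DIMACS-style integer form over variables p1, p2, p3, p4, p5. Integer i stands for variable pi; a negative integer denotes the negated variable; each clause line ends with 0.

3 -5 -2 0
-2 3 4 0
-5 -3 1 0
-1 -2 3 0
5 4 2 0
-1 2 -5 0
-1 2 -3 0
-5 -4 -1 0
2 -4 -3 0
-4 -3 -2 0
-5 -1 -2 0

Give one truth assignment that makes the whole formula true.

Set p1 = False and propagate.
For the remaining variables, p2 = True, p3 = False, p4 = True, p5 = False works.
Check each clause:
  1. {p3, ¬p5, ¬p2} — ¬p5 is true.
  2. {p3, ¬p2, p4} — p4 is true.
  3. {¬p5, ¬p3, p1} — ¬p5 is true.
  4. {¬p2, p3, ¬p1} — ¬p1 is true.
  5. {p4, p5, p2} — p2 is true.
  6. {¬p5, ¬p1, p2} — p2 is true.
  7. {p2, ¬p3, ¬p1} — p2 is true.
  8. {¬p5, ¬p4, ¬p1} — ¬p5 is true.
  9. {¬p3, p2, ¬p4} — p2 is true.
  10. {¬p3, ¬p4, ¬p2} — ¬p3 is true.
  11. {¬p1, ¬p5, ¬p2} — ¬p5 is true.

p1=False  p2=True  p3=False  p4=True  p5=False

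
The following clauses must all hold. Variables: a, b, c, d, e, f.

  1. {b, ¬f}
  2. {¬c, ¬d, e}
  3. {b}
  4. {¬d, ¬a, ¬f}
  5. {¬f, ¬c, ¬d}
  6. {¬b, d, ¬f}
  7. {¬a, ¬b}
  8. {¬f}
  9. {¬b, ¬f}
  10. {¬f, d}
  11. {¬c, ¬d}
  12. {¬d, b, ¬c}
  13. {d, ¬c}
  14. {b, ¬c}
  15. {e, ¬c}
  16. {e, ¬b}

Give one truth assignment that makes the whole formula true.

a=F, b=T, c=F, d=T, e=T, f=F

Unit propagation: (b) forces b = True.
(¬a) is a unit clause, so a = False.
(¬f) is a unit clause, so f = False.
Unit propagation: (e) forces e = True.
c occurs only negated in the remaining clauses — set c = False.
d is now unconstrained; take d = True.
Every clause has at least one true literal under this assignment.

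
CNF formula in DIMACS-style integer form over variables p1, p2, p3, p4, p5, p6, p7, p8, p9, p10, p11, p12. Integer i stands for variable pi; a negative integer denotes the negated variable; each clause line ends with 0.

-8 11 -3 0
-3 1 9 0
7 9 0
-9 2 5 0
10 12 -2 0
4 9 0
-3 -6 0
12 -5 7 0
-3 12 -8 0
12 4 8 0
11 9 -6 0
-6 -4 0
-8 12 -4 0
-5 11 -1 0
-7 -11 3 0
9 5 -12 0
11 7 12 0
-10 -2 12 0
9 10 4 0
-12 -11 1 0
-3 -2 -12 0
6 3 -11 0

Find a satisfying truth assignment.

p1 = 0  p2 = 0  p3 = 0  p4 = 0  p5 = 1  p6 = 1  p7 = 0  p8 = 1  p9 = 1  p10 = 0  p11 = 0  p12 = 1

Check each clause:
  1. (~p8 \/ ~p3 \/ p11) — ~p3 is true.
  2. (~p3 \/ p1 \/ p9) — ~p3 is true.
  3. (p7 \/ p9) — p9 is true.
  4. (p2 \/ ~p9 \/ p5) — p5 is true.
  5. (~p2 \/ p12 \/ p10) — p12 is true.
  6. (p9 \/ p4) — p9 is true.
  7. (~p3 \/ ~p6) — ~p3 is true.
  8. (p12 \/ ~p5 \/ p7) — p12 is true.
  9. (~p3 \/ ~p8 \/ p12) — p12 is true.
  10. (p8 \/ p12 \/ p4) — p8 is true.
  11. (p11 \/ p9 \/ ~p6) — p9 is true.
  12. (~p6 \/ ~p4) — ~p4 is true.
  13. (~p8 \/ ~p4 \/ p12) — p12 is true.
  14. (p11 \/ ~p1 \/ ~p5) — ~p1 is true.
  15. (~p7 \/ p3 \/ ~p11) — ~p7 is true.
  16. (p5 \/ ~p12 \/ p9) — p9 is true.
  17. (p12 \/ p11 \/ p7) — p12 is true.
  18. (~p2 \/ ~p10 \/ p12) — p12 is true.
  19. (p9 \/ p10 \/ p4) — p9 is true.
  20. (p1 \/ ~p11 \/ ~p12) — ~p11 is true.
  21. (~p3 \/ ~p2 \/ ~p12) — ~p3 is true.
  22. (p6 \/ ~p11 \/ p3) — ~p11 is true.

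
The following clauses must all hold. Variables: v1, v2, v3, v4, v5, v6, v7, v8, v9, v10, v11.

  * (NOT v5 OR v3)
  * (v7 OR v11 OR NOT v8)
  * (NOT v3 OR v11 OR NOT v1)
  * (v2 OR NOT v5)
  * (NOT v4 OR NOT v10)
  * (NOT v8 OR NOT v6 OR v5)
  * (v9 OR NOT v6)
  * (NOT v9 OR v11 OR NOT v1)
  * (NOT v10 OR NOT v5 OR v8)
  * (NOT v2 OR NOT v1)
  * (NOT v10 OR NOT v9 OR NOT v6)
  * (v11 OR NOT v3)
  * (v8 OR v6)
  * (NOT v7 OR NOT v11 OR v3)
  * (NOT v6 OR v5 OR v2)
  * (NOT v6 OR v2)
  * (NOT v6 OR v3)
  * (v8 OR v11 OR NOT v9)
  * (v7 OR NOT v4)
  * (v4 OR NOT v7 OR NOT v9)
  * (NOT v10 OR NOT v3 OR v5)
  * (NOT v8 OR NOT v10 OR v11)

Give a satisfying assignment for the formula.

v1=False  v2=True  v3=True  v4=False  v5=True  v6=False  v7=False  v8=True  v9=False  v10=False  v11=True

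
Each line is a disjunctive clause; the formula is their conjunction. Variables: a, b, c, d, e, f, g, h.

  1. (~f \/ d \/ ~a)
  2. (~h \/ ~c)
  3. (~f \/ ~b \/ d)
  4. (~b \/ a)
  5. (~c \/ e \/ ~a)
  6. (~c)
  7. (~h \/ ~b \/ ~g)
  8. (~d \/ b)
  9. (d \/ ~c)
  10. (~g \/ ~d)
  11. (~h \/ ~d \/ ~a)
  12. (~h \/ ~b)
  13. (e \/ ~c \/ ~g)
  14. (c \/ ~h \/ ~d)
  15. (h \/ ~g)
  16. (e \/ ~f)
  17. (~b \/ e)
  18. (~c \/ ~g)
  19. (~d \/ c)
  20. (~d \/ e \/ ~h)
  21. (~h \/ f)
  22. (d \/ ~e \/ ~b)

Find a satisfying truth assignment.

(~c) is a unit clause, so c = False.
(~d) is a unit clause, so d = False.
Pure literal: b appears only negated; assign b = False.
g occurs only negated in the remaining clauses — set g = False.
Branch on a: take a = False.
For the remaining variables, e = True, f = True, h = False works.

a=0, b=0, c=0, d=0, e=1, f=1, g=0, h=0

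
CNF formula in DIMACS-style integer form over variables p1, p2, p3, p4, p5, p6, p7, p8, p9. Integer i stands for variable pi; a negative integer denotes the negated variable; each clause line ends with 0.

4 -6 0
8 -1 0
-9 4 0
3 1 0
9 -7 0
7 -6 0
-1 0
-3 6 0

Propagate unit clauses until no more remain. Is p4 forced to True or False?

True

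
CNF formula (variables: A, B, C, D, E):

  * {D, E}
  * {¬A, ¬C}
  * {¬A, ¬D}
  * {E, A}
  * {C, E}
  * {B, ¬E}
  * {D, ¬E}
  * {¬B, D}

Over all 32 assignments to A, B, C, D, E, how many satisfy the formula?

2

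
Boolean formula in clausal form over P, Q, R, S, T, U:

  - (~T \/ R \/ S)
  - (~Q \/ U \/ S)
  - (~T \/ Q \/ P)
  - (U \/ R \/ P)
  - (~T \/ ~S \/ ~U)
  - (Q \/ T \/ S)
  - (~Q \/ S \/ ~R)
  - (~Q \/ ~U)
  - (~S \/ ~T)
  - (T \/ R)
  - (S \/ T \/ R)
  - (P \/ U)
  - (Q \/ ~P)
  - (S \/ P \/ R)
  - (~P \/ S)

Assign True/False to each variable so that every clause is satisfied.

Branch on P: take P = True.
  then Q is forced to True.
  then U is forced to False.
  then S is forced to True.
  then T is forced to False.
  then R is forced to True.
Every clause has at least one true literal under this assignment.
Check each clause:
  1. (~T \/ S \/ R) — R is true.
  2. (~Q \/ U \/ S) — S is true.
  3. (P \/ Q \/ ~T) — P is true.
  4. (R \/ P \/ U) — P is true.
  5. (~T \/ ~U \/ ~S) — ~U is true.
  6. (T \/ Q \/ S) — Q is true.
  7. (~Q \/ ~R \/ S) — S is true.
  8. (~U \/ ~Q) — ~U is true.
  9. (~S \/ ~T) — ~T is true.
  10. (T \/ R) — R is true.
  11. (T \/ S \/ R) — R is true.
  12. (U \/ P) — P is true.
  13. (Q \/ ~P) — Q is true.
  14. (R \/ P \/ S) — P is true.
  15. (S \/ ~P) — S is true.

P=True  Q=True  R=True  S=True  T=False  U=False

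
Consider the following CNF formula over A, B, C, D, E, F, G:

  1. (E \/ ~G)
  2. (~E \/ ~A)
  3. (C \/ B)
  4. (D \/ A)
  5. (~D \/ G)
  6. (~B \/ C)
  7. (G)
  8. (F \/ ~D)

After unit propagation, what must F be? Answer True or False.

(G) stands alone — G = True.
(~G \/ E) with G = True leaves only E, so E = True.
(~A \/ ~E) with E = True leaves only ~A, so A = False.
(D \/ A) with A = False leaves only D, so D = True.
(F \/ ~D) with D = True leaves only F, so F = True.

True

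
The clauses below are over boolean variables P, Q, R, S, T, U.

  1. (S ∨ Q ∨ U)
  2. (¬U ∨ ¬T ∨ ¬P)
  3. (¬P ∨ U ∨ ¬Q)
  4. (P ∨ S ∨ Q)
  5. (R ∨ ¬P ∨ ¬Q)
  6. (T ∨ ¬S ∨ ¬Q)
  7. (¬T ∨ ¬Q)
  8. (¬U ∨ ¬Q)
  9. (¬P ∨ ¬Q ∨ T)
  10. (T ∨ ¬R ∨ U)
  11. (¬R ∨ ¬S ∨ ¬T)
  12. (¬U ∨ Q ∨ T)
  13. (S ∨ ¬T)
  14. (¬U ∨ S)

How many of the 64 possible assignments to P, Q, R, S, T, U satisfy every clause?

Satisfying assignments:
  P=F Q=F R=F S=T T=F U=F
  P=F Q=F R=F S=T T=T U=F
  P=F Q=F R=F S=T T=T U=T
  P=F Q=T R=F S=F T=F U=F
  P=T Q=F R=F S=T T=F U=F
  P=T Q=F R=F S=T T=T U=F
That's 6 in total.

6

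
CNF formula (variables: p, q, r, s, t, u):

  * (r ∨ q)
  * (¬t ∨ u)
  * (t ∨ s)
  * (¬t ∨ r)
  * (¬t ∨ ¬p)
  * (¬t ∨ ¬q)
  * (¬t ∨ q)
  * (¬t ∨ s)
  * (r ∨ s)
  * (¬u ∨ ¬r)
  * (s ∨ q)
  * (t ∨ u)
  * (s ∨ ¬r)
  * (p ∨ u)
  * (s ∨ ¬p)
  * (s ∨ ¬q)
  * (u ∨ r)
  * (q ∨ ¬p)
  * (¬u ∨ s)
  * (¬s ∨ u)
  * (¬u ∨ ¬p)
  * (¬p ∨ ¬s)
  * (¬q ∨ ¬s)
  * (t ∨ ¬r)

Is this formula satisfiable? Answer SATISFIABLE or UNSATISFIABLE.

s = True:
  propagation gives u=True, r=False, q=True; an empty clause results — contradiction.
s = False:
  propagation gives t=True; an empty clause results — contradiction.
Every branch closes, so no satisfying assignment exists.

UNSATISFIABLE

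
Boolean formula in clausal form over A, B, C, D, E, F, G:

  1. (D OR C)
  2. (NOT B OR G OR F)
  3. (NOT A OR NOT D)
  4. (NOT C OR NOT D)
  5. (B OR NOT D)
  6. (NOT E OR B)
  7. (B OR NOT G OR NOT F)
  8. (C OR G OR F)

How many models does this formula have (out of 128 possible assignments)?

Split on B, then D.
  B=T, D=T: E free; 3 ways for (A,C,F,G) × 2^1 = 6.
  B=T, D=F: A, E free; 3 ways for (C,F,G) × 2^2 = 12.
  B=F, D=T: a clause becomes empty — 0.
  B=F, D=F: A free; 3 ways for (C,E,F,G) × 2^1 = 6.
Total: 6 + 12 + 0 + 6 = 24.

24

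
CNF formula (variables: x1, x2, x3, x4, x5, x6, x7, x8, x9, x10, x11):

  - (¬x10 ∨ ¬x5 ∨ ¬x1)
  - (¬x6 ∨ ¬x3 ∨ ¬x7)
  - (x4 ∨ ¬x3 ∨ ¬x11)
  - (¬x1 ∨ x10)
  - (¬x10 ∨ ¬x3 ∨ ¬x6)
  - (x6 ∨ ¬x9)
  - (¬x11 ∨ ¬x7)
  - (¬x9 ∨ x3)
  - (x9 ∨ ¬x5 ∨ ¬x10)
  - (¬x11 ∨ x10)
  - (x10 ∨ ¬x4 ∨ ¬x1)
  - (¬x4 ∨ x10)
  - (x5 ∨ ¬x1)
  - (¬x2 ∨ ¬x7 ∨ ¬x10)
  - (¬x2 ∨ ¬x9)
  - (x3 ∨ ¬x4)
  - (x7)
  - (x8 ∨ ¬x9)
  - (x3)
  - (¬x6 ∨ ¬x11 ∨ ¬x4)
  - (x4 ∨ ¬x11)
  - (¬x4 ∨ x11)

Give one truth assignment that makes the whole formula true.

(x7) is a unit clause, so x7 = True.
The clause (¬x11) is unit: x11 must be False.
The clause (x3) is unit: x3 must be True.
(¬x6) is a unit clause, so x6 = False.
(¬x9) is a unit clause, so x9 = False.
Unit propagation: (¬x4) forces x4 = False.
Pure literal: x1 appears only negated; assign x1 = False.
Try x2 = True.
  then x10 is forced to False.
x5, x8 are now unconstrained; take x5 = False, x8 = True.
Check each clause:
  1. (¬x10 ∨ ¬x5 ∨ ¬x1) — ¬x5 is true.
  2. (¬x3 ∨ ¬x6 ∨ ¬x7) — ¬x6 is true.
  3. (x4 ∨ ¬x11 ∨ ¬x3) — ¬x11 is true.
  4. (x10 ∨ ¬x1) — ¬x1 is true.
  5. (¬x6 ∨ ¬x3 ∨ ¬x10) — ¬x6 is true.
  6. (¬x9 ∨ x6) — ¬x9 is true.
  7. (¬x11 ∨ ¬x7) — ¬x11 is true.
  8. (¬x9 ∨ x3) — x3 is true.
  9. (¬x5 ∨ x9 ∨ ¬x10) — ¬x5 is true.
  10. (x10 ∨ ¬x11) — ¬x11 is true.
  11. (¬x1 ∨ ¬x4 ∨ x10) — ¬x4 is true.
  12. (¬x4 ∨ x10) — ¬x4 is true.
  13. (¬x1 ∨ x5) — ¬x1 is true.
  14. (¬x7 ∨ ¬x10 ∨ ¬x2) — ¬x10 is true.
  15. (¬x2 ∨ ¬x9) — ¬x9 is true.
  16. (x3 ∨ ¬x4) — x3 is true.
  17. (x7) — x7 is true.
  18. (x8 ∨ ¬x9) — x8 is true.
  19. (x3) — x3 is true.
  20. (¬x4 ∨ ¬x6 ∨ ¬x11) — ¬x6 is true.
  21. (x4 ∨ ¬x11) — ¬x11 is true.
  22. (¬x4 ∨ x11) — ¬x4 is true.

x1=False, x2=True, x3=True, x4=False, x5=False, x6=False, x7=True, x8=True, x9=False, x10=False, x11=False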